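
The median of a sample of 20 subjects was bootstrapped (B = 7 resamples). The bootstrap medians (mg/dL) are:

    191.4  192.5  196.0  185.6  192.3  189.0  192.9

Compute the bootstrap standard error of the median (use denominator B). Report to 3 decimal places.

SE* = 3.043

Bootstrap SE is the standard deviation of the 7 replicate medians.
Mean of replicates: (191.4 + 192.5 + 196.0 + 185.6 + 192.3 + 189.0 + 192.9) / 7 = 1339.7000 / 7 = 191.3857
Sum of squared deviations: (+0.0143)² + (+1.1143)² + (+4.6143)² + (−5.7857)² + (+0.9143)² + (−2.3857)² + (+1.5143)² = 64.8286
Variance = 64.8286 / 7 = 9.2612
SE* = √9.2612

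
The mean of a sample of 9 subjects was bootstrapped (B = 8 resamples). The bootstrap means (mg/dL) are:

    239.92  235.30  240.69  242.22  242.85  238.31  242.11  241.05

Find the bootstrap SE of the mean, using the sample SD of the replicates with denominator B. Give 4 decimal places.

SE* = 2.3260

Bootstrap SE is the standard deviation of the 8 replicate means.
Mean of replicates: (239.92 + 235.30 + 240.69 + 242.22 + 242.85 + 238.31 + 242.11 + 241.05) / 8 = 1922.45000 / 8 = 240.30625
Sum of squared deviations: (−0.38625)² + (−5.00625)² + (+0.38375)² + (+1.91375)² + (+2.54375)² + (−1.99625)² + (+1.80375)² + (+0.74375)² = 43.28379
Variance = 43.28379 / 8 = 5.41047
SE* = √5.41047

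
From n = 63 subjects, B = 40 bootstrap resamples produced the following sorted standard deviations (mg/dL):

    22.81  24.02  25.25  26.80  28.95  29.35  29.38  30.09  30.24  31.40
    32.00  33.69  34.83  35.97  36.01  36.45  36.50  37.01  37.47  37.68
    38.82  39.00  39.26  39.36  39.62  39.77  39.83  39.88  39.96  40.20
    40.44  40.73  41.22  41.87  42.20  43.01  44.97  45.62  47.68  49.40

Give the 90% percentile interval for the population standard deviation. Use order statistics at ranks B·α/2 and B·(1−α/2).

α = 0.10; lower rank = 40 × 0.050 = 2; upper rank = 40 × 0.950 = 38.
The 2nd smallest replicate is 24.02; the 38th is 45.62.

(24.02, 45.62)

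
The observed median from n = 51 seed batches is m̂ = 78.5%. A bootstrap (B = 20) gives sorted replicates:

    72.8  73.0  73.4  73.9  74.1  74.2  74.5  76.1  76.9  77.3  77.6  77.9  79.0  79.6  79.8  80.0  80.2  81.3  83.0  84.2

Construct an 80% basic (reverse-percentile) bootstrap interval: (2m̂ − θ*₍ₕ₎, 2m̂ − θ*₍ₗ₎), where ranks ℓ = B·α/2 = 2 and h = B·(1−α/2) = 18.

(75.7, 84.0)

Percentile endpoints at ranks 2 and 18: θ*₍2₎ = 73.0, θ*₍18₎ = 81.3.
Basic interval reflects these around m̂:
  lower = 2 × 78.5 − 81.3 = 75.7
  upper = 2 × 78.5 − 73.0 = 84.0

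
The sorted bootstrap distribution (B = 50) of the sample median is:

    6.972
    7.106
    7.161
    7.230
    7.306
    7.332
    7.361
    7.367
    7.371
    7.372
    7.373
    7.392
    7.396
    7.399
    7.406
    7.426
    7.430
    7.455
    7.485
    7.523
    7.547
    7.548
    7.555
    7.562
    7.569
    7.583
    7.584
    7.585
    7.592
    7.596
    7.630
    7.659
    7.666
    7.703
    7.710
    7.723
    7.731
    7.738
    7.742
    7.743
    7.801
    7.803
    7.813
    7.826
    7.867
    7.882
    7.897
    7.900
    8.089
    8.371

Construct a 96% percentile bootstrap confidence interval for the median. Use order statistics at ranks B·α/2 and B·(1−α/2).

α = 0.04; lower rank = 50 × 0.020 = 1; upper rank = 50 × 0.980 = 49.
The 1st smallest replicate is 6.972; the 49th is 8.089.

(6.972, 8.089)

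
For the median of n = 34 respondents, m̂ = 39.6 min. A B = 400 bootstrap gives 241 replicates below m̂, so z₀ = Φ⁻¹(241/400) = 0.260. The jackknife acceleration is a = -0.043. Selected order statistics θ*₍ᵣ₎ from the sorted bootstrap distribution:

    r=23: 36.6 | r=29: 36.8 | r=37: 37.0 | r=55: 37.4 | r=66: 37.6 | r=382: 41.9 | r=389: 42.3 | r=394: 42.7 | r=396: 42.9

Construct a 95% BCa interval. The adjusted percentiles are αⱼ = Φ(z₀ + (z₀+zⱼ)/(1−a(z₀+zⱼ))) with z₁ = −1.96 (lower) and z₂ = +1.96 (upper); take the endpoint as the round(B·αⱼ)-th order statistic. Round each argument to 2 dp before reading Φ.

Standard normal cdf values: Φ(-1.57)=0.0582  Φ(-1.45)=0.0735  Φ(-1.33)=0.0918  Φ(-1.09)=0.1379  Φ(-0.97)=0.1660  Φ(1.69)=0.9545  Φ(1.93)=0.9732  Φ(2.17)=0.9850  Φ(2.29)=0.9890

Lower: z₀ + z₁ = 0.260 + (-1.960) = -1.700; 1 − a(z₀+z₁) = 1 − (-0.043)(-1.700) = 0.9269; argument = 0.260 + (-1.700)/0.9269 = -1.5741 → -1.57.
α₁ = Φ(-1.57) = 0.0582; rank = round(400 × 0.0582) = 23; θ*₍23₎ = 36.6.
Upper: z₀ + z₂ = 2.220; 1 − a(z₀+z₂) = 1.0955; argument = 2.2865 → 2.29; α₂ = 0.9890; rank = 396; θ*₍396₎ = 42.9.

(36.6, 42.9)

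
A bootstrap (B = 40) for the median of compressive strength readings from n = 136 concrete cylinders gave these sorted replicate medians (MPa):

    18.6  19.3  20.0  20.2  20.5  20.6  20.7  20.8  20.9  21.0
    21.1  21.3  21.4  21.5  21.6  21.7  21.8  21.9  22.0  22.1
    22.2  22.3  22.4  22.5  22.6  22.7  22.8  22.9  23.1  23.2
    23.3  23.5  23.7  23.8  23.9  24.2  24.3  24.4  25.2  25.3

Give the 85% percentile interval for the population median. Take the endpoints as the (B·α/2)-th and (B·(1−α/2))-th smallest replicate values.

α = 0.15; lower rank = 40 × 0.075 = 3; upper rank = 40 × 0.925 = 37.
The 3rd smallest replicate is 20.0; the 37th is 24.3.

(20.0, 24.3)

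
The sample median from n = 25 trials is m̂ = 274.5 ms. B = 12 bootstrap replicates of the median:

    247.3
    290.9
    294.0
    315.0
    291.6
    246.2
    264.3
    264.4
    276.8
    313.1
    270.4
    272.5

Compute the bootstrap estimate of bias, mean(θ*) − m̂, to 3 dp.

mean(θ*) = (247.3 + 290.9 + 294.0 + 315.0 + 291.6 + 246.2 + 264.3 + 264.4 + 276.8 + 313.1 + 270.4 + 272.5) / 12 = 278.8750
bias = 278.8750 − 274.5

bias = +4.375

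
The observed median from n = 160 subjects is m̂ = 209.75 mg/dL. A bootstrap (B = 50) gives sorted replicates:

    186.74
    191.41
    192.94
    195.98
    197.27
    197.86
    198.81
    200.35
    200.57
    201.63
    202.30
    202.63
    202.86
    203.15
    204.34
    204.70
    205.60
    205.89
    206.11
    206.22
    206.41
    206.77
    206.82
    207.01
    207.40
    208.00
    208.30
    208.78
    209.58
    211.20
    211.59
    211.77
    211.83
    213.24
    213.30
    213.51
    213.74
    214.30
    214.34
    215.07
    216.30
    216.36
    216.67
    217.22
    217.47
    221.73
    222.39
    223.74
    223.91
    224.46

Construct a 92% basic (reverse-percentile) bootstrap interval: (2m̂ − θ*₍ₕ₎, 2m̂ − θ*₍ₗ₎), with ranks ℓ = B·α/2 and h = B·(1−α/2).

Percentile endpoints at ranks 2 and 48: θ*₍2₎ = 191.41, θ*₍48₎ = 223.74.
Basic interval reflects these around m̂:
  lower = 2 × 209.75 − 223.74 = 195.76
  upper = 2 × 209.75 − 191.41 = 228.09

(195.76, 228.09)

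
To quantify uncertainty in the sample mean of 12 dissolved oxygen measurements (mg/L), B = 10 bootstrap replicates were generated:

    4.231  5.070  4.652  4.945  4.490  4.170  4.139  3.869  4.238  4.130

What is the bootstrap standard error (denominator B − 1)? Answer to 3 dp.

SE* = 0.387

Bootstrap SE is the standard deviation of the 10 replicate means.
Mean of replicates: (4.231 + 5.070 + 4.652 + 4.945 + 4.490 + 4.170 + 4.139 + 3.869 + 4.238 + 4.130) / 10 = 43.9340 / 10 = 4.3934
Sum of squared deviations: (−0.1624)² + (+0.6766)² + (+0.2586)² + (+0.5516)² + (+0.0966)² + (−0.2234)² + (−0.2544)² + (−0.5244)² + (−0.1554)² + (−0.2634)² = 1.3478
Variance = 1.3478 / 9 = 0.1498
SE* = √0.1498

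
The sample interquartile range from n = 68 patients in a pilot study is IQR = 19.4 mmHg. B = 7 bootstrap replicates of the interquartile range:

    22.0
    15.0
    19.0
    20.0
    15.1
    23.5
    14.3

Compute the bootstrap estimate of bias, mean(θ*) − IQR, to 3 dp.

mean(θ*) = (22.0 + 15.0 + 19.0 + 20.0 + 15.1 + 23.5 + 14.3) / 7 = 18.4143
bias = 18.4143 − 19.4

bias = −0.986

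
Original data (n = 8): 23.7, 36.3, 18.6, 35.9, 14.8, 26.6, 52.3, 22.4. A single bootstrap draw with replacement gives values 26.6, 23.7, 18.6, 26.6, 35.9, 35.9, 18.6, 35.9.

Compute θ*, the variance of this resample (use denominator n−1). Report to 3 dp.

θ* = 55.108

Mean = 27.7250; sum of squared deviations = 385.7550
s² = 385.7550 / 7 = 55.1079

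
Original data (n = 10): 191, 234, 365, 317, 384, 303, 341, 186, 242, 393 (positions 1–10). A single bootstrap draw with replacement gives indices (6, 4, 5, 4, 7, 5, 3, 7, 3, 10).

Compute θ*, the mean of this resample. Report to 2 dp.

θ* = 351.00

Resample values: 303, 317, 384, 317, 341, 384, 365, 341, 365, 393.
Mean = (303 + 317 + 384 + 317 + 341 + 384 + 365 + 341 + 365 + 393) / 10 = 3510.0 / 10 = 351.00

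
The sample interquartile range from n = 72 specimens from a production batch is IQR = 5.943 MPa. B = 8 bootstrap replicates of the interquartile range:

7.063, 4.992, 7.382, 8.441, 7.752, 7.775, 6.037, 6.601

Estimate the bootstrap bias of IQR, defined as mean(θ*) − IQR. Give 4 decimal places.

mean(θ*) = (7.063 + 4.992 + 7.382 + 8.441 + 7.752 + 7.775 + 6.037 + 6.601) / 8 = 7.00537
bias = 7.00537 − 5.943

bias = +1.0624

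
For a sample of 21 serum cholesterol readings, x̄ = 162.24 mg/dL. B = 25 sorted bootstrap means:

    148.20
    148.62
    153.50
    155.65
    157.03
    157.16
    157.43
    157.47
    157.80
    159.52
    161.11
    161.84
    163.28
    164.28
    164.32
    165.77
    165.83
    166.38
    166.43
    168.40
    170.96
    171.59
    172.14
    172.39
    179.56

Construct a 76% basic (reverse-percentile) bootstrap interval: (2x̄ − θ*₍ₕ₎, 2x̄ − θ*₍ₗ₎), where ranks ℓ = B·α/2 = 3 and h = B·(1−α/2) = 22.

(152.89, 170.98)

Percentile endpoints at ranks 3 and 22: θ*₍3₎ = 153.50, θ*₍22₎ = 171.59.
Basic interval reflects these around x̄:
  lower = 2 × 162.24 − 171.59 = 152.89
  upper = 2 × 162.24 − 153.50 = 170.98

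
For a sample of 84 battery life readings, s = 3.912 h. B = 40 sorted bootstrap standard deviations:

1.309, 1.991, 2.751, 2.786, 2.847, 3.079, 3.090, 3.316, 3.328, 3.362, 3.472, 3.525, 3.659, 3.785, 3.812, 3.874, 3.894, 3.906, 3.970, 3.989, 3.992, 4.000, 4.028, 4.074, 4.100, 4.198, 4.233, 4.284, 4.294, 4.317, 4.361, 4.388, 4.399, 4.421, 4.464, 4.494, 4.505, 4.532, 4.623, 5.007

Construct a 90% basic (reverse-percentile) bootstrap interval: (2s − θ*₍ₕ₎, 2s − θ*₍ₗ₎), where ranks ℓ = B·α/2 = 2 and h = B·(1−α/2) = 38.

Percentile endpoints at ranks 2 and 38: θ*₍2₎ = 1.991, θ*₍38₎ = 4.532.
Basic interval reflects these around s:
  lower = 2 × 3.912 − 4.532 = 3.292
  upper = 2 × 3.912 − 1.991 = 5.833

(3.292, 5.833)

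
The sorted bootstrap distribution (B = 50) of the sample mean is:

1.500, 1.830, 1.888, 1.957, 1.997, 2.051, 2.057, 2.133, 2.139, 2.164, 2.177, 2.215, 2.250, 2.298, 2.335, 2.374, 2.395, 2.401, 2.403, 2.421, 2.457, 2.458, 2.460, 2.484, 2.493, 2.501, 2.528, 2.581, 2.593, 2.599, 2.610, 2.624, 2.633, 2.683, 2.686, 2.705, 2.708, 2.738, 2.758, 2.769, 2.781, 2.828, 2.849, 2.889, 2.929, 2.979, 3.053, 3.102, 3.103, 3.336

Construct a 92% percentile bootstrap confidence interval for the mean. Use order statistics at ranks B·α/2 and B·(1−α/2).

α = 0.08; lower rank = 50 × 0.040 = 2; upper rank = 50 × 0.960 = 48.
The 2nd smallest replicate is 1.830; the 48th is 3.102.

(1.830, 3.102)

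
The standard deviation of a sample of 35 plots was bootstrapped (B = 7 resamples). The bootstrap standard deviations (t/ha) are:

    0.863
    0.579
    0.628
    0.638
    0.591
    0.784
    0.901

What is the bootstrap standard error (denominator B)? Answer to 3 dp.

Bootstrap SE is the standard deviation of the 7 replicate standard deviations.
Mean of replicates: (0.863 + 0.579 + 0.628 + 0.638 + 0.591 + 0.784 + 0.901) / 7 = 4.98400 / 7 = 0.71200
Sum of squared deviations: (+0.15100)² + (−0.13300)² + (−0.08400)² + (−0.07400)² + (−0.12100)² + (+0.07200)² + (+0.18900)² = 0.10857
Variance = 0.10857 / 7 = 0.01551
SE* = √0.01551

SE* = 0.125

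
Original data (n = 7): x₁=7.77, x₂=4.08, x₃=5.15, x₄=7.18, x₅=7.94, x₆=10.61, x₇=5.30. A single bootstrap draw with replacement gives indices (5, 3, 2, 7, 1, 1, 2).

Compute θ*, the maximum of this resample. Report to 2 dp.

θ* = 7.94

Resample values: 7.94, 5.15, 4.08, 5.30, 7.77, 7.77, 4.08.
Maximum = 7.94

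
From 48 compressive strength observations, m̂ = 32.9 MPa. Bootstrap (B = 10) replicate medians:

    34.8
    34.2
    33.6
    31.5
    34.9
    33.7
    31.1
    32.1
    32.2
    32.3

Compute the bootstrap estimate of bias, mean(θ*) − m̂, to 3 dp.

mean(θ*) = (34.8 + 34.2 + 33.6 + 31.5 + 34.9 + 33.7 + 31.1 + 32.1 + 32.2 + 32.3) / 10 = 33.0400
bias = 33.0400 − 32.9

bias = +0.140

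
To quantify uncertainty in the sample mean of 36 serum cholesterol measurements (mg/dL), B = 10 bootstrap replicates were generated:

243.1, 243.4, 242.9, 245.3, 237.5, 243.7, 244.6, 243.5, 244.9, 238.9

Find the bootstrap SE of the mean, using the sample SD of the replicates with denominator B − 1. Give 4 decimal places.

Bootstrap SE is the standard deviation of the 10 replicate means.
Mean of replicates: (243.1 + 243.4 + 242.9 + 245.3 + 237.5 + 243.7 + 244.6 + 243.5 + 244.9 + 238.9) / 10 = 2427.80000 / 10 = 242.78000
Sum of squared deviations: (+0.32000)² + (+0.62000)² + (+0.12000)² + (+2.52000)² + (−5.28000)² + (+0.92000)² + (+1.82000)² + (+0.72000)² + (+2.12000)² + (−3.88000)² = 58.95600
Variance = 58.95600 / 9 = 6.55067
SE* = √6.55067

SE* = 2.5594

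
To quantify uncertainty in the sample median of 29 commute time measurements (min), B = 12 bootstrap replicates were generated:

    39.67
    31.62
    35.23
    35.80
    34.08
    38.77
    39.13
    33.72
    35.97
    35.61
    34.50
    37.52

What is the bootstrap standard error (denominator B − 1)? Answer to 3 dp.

SE* = 2.419

Bootstrap SE is the standard deviation of the 12 replicate medians.
Mean of replicates: (39.67 + 31.62 + 35.23 + 35.80 + 34.08 + 38.77 + 39.13 + 33.72 + 35.97 + 35.61 + 34.50 + 37.52) / 12 = 431.6200 / 12 = 35.9683
Sum of squared deviations: (+3.7017)² + (−4.3483)² + (−0.7383)² + (−0.1683)² + (−1.8883)² + (+2.8017)² + (+3.1617)² + (−2.2483)² + (+0.0017)² + (−0.3583)² + (−1.4683)² + (+1.5517)² = 64.3422
Variance = 64.3422 / 11 = 5.8493
SE* = √5.8493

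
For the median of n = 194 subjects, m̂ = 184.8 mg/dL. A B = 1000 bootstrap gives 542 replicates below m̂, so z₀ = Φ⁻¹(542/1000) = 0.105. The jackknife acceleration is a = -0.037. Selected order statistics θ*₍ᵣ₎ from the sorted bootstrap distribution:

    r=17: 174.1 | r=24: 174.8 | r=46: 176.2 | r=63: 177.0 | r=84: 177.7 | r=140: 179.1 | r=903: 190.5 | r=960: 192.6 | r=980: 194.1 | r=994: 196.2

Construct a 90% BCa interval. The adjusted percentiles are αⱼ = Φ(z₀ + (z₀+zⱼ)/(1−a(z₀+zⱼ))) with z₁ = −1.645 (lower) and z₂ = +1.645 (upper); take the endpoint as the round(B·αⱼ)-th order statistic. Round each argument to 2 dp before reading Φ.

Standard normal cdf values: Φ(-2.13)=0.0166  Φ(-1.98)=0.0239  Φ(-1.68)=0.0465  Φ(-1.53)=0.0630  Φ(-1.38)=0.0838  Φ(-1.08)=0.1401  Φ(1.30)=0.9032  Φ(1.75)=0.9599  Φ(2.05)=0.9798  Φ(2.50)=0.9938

Lower: z₀ + z₁ = 0.105 + (-1.645) = -1.540; 1 − a(z₀+z₁) = 1 − (-0.037)(-1.540) = 0.9430; argument = 0.105 + (-1.540)/0.9430 = -1.5281 → -1.53.
α₁ = Φ(-1.53) = 0.0630; rank = round(1000 × 0.0630) = 63; θ*₍63₎ = 177.0.
Upper: z₀ + z₂ = 1.750; 1 − a(z₀+z₂) = 1.0648; argument = 1.7486 → 1.75; α₂ = 0.9599; rank = 960; θ*₍960₎ = 192.6.

(177.0, 192.6)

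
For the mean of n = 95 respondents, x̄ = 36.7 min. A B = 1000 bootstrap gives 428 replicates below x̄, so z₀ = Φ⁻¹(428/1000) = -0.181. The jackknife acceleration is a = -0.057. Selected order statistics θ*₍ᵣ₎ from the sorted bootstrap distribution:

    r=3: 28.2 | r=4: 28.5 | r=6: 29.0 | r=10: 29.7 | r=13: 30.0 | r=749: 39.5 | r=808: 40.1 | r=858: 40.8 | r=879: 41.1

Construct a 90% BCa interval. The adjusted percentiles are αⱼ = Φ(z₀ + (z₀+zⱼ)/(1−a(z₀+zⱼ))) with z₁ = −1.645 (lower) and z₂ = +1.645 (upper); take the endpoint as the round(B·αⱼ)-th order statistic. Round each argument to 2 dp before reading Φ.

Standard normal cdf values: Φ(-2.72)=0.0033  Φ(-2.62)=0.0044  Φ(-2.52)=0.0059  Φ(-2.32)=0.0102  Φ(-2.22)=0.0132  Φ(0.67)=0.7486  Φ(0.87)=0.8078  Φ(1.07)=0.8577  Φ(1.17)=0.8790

Lower: z₀ + z₁ = -0.181 + (-1.645) = -1.826; 1 − a(z₀+z₁) = 1 − (-0.057)(-1.826) = 0.8959; argument = -0.181 + (-1.826)/0.8959 = -2.2191 → -2.22.
α₁ = Φ(-2.22) = 0.0132; rank = round(1000 × 0.0132) = 13; θ*₍13₎ = 30.0.
Upper: z₀ + z₂ = 1.464; 1 − a(z₀+z₂) = 1.0834; argument = 1.1702 → 1.17; α₂ = 0.8790; rank = 879; θ*₍879₎ = 41.1.

(30.0, 41.1)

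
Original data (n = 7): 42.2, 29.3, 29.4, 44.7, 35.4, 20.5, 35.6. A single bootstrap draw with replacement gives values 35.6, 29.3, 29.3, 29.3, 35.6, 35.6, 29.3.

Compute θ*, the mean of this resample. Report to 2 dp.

θ* = 32.00

Mean = (35.6 + 29.3 + 29.3 + 29.3 + 35.6 + 35.6 + 29.3) / 7 = 224.00 / 7 = 32.00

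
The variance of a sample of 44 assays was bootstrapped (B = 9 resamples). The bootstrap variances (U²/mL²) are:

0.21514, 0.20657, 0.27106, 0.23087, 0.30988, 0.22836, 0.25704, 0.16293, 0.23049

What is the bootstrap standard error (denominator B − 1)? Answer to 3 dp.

SE* = 0.042

Bootstrap SE is the standard deviation of the 9 replicate variances.
Mean of replicates: (0.21514 + 0.20657 + 0.27106 + 0.23087 + 0.30988 + 0.22836 + 0.25704 + 0.16293 + 0.23049) / 9 = 2.112340 / 9 = 0.234704
Sum of squared deviations: (−0.019564)² + (−0.028134)² + (+0.036356)² + (−0.003834)² + (+0.075176)² + (−0.006344)² + (+0.022336)² + (−0.071774)² + (−0.004214)² = 0.013871
Variance = 0.013871 / 8 = 0.001734
SE* = √0.001734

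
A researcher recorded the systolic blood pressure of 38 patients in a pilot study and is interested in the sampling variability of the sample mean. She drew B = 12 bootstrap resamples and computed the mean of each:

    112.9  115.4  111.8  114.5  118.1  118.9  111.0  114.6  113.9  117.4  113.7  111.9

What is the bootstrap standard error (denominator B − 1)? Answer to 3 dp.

Bootstrap SE is the standard deviation of the 12 replicate means.
Mean of replicates: (112.9 + 115.4 + 111.8 + 114.5 + 118.1 + 118.9 + 111.0 + 114.6 + 113.9 + 117.4 + 113.7 + 111.9) / 12 = 1374.1000 / 12 = 114.5083
Sum of squared deviations: (−1.6083)² + (+0.8917)² + (−2.7083)² + (−0.0083)² + (+3.5917)² + (+4.3917)² + (−3.5083)² + (+0.0917)² + (−0.6083)² + (+2.8917)² + (−0.8083)² + (−2.6083)² = 71.4092
Variance = 71.4092 / 11 = 6.4917
SE* = √6.4917

SE* = 2.548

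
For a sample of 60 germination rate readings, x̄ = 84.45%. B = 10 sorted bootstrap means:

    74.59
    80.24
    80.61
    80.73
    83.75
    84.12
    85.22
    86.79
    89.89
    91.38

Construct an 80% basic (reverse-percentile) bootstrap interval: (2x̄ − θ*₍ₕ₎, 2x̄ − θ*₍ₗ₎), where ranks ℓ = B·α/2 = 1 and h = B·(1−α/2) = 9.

Percentile endpoints at ranks 1 and 9: θ*₍1₎ = 74.59, θ*₍9₎ = 89.89.
Basic interval reflects these around x̄:
  lower = 2 × 84.45 − 89.89 = 79.01
  upper = 2 × 84.45 − 74.59 = 94.31

(79.01, 94.31)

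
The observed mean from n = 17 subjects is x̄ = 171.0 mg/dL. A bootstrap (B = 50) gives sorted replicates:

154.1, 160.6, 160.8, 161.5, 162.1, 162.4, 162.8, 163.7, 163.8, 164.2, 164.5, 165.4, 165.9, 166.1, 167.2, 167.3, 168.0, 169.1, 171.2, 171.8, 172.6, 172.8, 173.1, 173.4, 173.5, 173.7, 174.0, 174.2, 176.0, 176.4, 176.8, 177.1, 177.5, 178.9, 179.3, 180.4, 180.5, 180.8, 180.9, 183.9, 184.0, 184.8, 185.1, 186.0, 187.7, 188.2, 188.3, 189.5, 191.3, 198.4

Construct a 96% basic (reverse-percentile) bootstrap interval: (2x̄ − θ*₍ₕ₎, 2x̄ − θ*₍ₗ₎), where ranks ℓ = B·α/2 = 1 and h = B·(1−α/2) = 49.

(150.7, 187.9)

Percentile endpoints at ranks 1 and 49: θ*₍1₎ = 154.1, θ*₍49₎ = 191.3.
Basic interval reflects these around x̄:
  lower = 2 × 171.0 − 191.3 = 150.7
  upper = 2 × 171.0 − 154.1 = 187.9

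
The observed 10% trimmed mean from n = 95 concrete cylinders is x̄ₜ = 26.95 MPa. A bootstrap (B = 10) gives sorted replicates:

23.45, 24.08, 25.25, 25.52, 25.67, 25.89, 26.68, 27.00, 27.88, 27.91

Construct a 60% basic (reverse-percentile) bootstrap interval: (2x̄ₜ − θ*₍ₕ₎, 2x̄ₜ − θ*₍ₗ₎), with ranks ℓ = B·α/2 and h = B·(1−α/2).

(26.90, 29.82)

Percentile endpoints at ranks 2 and 8: θ*₍2₎ = 24.08, θ*₍8₎ = 27.00.
Basic interval reflects these around x̄ₜ:
  lower = 2 × 26.95 − 27.00 = 26.90
  upper = 2 × 26.95 − 24.08 = 29.82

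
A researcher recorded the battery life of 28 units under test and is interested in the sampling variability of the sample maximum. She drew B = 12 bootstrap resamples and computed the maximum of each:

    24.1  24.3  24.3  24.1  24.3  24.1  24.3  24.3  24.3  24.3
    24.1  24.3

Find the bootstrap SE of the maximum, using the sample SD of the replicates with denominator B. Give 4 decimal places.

Bootstrap SE is the standard deviation of the 12 replicate maximums.
Mean of replicates: (24.1 + 24.3 + 24.3 + 24.1 + 24.3 + 24.1 + 24.3 + 24.3 + 24.3 + 24.3 + 24.1 + 24.3) / 12 = 290.80000 / 12 = 24.23333
Sum of squared deviations: (−0.13333)² + (+0.06667)² + (+0.06667)² + (−0.13333)² + (+0.06667)² + (−0.13333)² + (+0.06667)² + (+0.06667)² + (+0.06667)² + (+0.06667)² + (−0.13333)² + (+0.06667)² = 0.10667
Variance = 0.10667 / 12 = 0.00889
SE* = √0.00889

SE* = 0.0943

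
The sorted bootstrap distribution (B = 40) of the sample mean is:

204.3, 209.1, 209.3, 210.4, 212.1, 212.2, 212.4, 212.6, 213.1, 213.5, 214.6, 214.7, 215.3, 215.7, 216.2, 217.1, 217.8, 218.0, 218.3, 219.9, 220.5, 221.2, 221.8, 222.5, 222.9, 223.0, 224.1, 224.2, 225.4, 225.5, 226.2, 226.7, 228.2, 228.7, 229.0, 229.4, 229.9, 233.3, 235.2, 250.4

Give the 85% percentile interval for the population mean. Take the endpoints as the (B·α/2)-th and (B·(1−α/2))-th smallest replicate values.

(209.3, 229.9)

α = 0.15; lower rank = 40 × 0.075 = 3; upper rank = 40 × 0.925 = 37.
The 3rd smallest replicate is 209.3; the 37th is 229.9.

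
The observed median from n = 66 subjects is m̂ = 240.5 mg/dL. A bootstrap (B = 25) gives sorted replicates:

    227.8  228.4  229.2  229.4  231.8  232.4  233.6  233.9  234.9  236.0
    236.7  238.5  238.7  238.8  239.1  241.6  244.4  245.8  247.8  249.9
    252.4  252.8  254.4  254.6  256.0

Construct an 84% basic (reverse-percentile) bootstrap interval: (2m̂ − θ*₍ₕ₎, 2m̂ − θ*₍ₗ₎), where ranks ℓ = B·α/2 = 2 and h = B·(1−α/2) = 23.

Percentile endpoints at ranks 2 and 23: θ*₍2₎ = 228.4, θ*₍23₎ = 254.4.
Basic interval reflects these around m̂:
  lower = 2 × 240.5 − 254.4 = 226.6
  upper = 2 × 240.5 − 228.4 = 252.6

(226.6, 252.6)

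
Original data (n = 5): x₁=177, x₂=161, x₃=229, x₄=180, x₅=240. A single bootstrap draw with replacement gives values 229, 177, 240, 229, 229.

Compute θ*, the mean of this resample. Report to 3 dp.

θ* = 220.800

Mean = (229 + 177 + 240 + 229 + 229) / 5 = 1104.0 / 5 = 220.800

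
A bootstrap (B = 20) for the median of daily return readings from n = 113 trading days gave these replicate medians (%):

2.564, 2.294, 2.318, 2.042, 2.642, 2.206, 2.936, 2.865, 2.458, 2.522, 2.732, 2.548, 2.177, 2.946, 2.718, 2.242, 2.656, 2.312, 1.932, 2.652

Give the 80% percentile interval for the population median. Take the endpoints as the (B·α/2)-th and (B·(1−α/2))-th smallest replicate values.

Sorted replicates: 1.932, 2.042, 2.177, 2.206, 2.242, 2.294, 2.312, 2.318, 2.458, 2.522, 2.548, 2.564, 2.642, 2.652, 2.656, 2.718, 2.732, 2.865, 2.936, 2.946
α = 0.20; lower rank = 20 × 0.100 = 2; upper rank = 20 × 0.900 = 18.
The 2nd smallest replicate is 2.042; the 18th is 2.865.

(2.042, 2.865)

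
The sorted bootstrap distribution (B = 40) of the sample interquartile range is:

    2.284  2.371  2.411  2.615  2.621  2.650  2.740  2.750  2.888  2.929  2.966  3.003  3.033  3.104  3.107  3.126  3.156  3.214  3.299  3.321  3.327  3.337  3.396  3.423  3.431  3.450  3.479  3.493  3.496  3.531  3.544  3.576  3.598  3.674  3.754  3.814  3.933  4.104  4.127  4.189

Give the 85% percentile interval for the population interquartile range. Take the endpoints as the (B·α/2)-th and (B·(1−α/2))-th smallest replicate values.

(2.411, 3.933)

α = 0.15; lower rank = 40 × 0.075 = 3; upper rank = 40 × 0.925 = 37.
The 3rd smallest replicate is 2.411; the 37th is 3.933.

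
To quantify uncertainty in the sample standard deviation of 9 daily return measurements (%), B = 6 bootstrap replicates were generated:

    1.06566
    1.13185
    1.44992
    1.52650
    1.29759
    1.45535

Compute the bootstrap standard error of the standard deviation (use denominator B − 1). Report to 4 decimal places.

SE* = 0.1889

Bootstrap SE is the standard deviation of the 6 replicate standard deviations.
Mean of replicates: (1.06566 + 1.13185 + 1.44992 + 1.52650 + 1.29759 + 1.45535) / 6 = 7.926870 / 6 = 1.321145
Sum of squared deviations: (−0.255485)² + (−0.189295)² + (+0.128775)² + (+0.205355)² + (−0.023555)² + (+0.134205)² = 0.178425
Variance = 0.178425 / 5 = 0.035685
SE* = √0.035685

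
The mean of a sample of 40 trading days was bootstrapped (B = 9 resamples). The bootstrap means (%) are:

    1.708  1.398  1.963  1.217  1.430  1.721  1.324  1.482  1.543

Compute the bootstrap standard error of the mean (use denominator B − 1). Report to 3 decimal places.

SE* = 0.231

Bootstrap SE is the standard deviation of the 9 replicate means.
Mean of replicates: (1.708 + 1.398 + 1.963 + 1.217 + 1.430 + 1.721 + 1.324 + 1.482 + 1.543) / 9 = 13.7860 / 9 = 1.5318
Sum of squared deviations: (+0.1762)² + (−0.1338)² + (+0.4312)² + (−0.3148)² + (−0.1018)² + (+0.1892)² + (−0.2078)² + (−0.0498)² + (+0.0112)² = 0.4259
Variance = 0.4259 / 8 = 0.0532
SE* = √0.0532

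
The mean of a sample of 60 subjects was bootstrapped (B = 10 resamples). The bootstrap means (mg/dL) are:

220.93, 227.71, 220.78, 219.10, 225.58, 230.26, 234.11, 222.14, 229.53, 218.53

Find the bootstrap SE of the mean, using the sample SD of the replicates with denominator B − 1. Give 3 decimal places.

SE* = 5.353

Bootstrap SE is the standard deviation of the 10 replicate means.
Mean of replicates: (220.93 + 227.71 + 220.78 + 219.10 + 225.58 + 230.26 + 234.11 + 222.14 + 229.53 + 218.53) / 10 = 2248.6700 / 10 = 224.8670
Sum of squared deviations: (−3.9370)² + (+2.8430)² + (−4.0870)² + (−5.7670)² + (+0.7130)² + (+5.3930)² + (+9.2430)² + (−2.7270)² + (+4.6630)² + (−6.3370)² = 257.9080
Variance = 257.9080 / 9 = 28.6564
SE* = √28.6564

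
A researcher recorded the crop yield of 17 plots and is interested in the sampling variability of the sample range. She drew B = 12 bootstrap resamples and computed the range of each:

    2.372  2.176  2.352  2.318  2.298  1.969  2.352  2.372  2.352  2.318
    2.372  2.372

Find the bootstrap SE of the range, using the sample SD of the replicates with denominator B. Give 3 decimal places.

SE* = 0.113

Bootstrap SE is the standard deviation of the 12 replicate ranges.
Mean of replicates: (2.372 + 2.176 + 2.352 + 2.318 + 2.298 + 1.969 + 2.352 + 2.372 + 2.352 + 2.318 + 2.372 + 2.372) / 12 = 27.62300 / 12 = 2.30192
Sum of squared deviations: (+0.07008)² + (−0.12592)² + (+0.05008)² + (+0.01608)² + (−0.00392)² + (−0.33292)² + (+0.05008)² + (+0.07008)² + (+0.05008)² + (+0.01608)² + (+0.07008)² + (+0.07008)² = 0.15439
Variance = 0.15439 / 12 = 0.01287
SE* = √0.01287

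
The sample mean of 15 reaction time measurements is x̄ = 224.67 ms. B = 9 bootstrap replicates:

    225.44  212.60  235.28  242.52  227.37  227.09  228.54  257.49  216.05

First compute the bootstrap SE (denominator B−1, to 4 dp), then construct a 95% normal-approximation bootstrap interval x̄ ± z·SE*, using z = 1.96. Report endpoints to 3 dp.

Mean of replicates = 230.2644; sum of squared deviations = 1475.3722; SE* = √(1475.3722/8) = 13.5802
Margin = 1.96 × 13.5802 = 26.6172
Interval: 224.67 ± 26.6172

(198.053, 251.287)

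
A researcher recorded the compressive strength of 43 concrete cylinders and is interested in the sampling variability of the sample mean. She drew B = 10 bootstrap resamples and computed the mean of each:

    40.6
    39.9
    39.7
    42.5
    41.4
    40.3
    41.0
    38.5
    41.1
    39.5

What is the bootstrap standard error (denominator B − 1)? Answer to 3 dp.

Bootstrap SE is the standard deviation of the 10 replicate means.
Mean of replicates: (40.6 + 39.9 + 39.7 + 42.5 + 41.4 + 40.3 + 41.0 + 38.5 + 41.1 + 39.5) / 10 = 404.5000 / 10 = 40.4500
Sum of squared deviations: (+0.1500)² + (−0.5500)² + (−0.7500)² + (+2.0500)² + (+0.9500)² + (−0.1500)² + (+0.5500)² + (−1.9500)² + (+0.6500)² + (−0.9500)² = 11.4450
Variance = 11.4450 / 9 = 1.2717
SE* = √1.2717

SE* = 1.128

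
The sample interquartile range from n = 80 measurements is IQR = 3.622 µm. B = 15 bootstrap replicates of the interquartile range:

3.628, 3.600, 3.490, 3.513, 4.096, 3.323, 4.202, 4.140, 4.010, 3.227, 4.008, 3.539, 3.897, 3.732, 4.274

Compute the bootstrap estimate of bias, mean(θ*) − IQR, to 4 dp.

bias = +0.1566

mean(θ*) = (3.628 + 3.600 + 3.490 + 3.513 + 4.096 + 3.323 + 4.202 + 4.140 + 4.010 + 3.227 + 4.008 + 3.539 + 3.897 + 3.732 + 4.274) / 15 = 3.77860
bias = 3.77860 − 3.622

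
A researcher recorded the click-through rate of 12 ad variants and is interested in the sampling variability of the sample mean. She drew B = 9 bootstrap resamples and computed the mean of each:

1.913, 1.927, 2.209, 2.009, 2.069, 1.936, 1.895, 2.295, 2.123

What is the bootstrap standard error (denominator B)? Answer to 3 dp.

SE* = 0.135

Bootstrap SE is the standard deviation of the 9 replicate means.
Mean of replicates: (1.913 + 1.927 + 2.209 + 2.009 + 2.069 + 1.936 + 1.895 + 2.295 + 2.123) / 9 = 18.3760 / 9 = 2.0418
Sum of squared deviations: (−0.1288)² + (−0.1148)² + (+0.1672)² + (−0.0328)² + (+0.0272)² + (−0.1058)² + (−0.1468)² + (+0.2532)² + (+0.0812)² = 0.1630
Variance = 0.1630 / 9 = 0.0181
SE* = √0.0181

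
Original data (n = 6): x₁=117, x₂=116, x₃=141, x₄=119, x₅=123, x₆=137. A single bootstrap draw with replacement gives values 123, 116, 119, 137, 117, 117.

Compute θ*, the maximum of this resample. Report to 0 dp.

θ* = 137

Maximum = 137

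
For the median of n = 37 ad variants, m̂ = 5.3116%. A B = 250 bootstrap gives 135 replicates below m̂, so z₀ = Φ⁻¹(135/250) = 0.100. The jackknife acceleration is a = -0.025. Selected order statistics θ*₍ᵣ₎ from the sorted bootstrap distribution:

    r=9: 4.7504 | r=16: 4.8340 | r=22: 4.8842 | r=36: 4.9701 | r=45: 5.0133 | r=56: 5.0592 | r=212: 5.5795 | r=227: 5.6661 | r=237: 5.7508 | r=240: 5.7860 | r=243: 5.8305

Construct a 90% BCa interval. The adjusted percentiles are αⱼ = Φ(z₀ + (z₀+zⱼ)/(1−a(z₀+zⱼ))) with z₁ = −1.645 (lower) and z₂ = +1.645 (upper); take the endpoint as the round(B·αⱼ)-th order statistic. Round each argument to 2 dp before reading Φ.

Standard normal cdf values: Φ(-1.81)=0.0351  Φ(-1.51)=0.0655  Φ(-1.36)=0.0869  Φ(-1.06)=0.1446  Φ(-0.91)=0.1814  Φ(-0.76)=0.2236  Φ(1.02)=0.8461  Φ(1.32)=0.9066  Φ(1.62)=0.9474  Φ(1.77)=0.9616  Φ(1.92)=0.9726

(4.8340, 5.7860)

Lower: z₀ + z₁ = 0.100 + (-1.645) = -1.545; 1 − a(z₀+z₁) = 1 − (-0.025)(-1.545) = 0.9614; argument = 0.100 + (-1.545)/0.9614 = -1.5071 → -1.51.
α₁ = Φ(-1.51) = 0.0655; rank = round(250 × 0.0655) = 16; θ*₍16₎ = 4.8340.
Upper: z₀ + z₂ = 1.745; 1 − a(z₀+z₂) = 1.0436; argument = 1.7721 → 1.77; α₂ = 0.9616; rank = 240; θ*₍240₎ = 5.7860.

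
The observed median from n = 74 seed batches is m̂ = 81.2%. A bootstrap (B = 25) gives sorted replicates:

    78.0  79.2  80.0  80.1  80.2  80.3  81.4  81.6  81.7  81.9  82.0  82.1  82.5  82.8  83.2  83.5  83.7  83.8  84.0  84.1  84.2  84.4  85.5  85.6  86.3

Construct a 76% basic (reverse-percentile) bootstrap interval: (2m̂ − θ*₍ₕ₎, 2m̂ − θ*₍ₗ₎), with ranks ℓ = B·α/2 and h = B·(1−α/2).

Percentile endpoints at ranks 3 and 22: θ*₍3₎ = 80.0, θ*₍22₎ = 84.4.
Basic interval reflects these around m̂:
  lower = 2 × 81.2 − 84.4 = 78.0
  upper = 2 × 81.2 − 80.0 = 82.4

(78.0, 82.4)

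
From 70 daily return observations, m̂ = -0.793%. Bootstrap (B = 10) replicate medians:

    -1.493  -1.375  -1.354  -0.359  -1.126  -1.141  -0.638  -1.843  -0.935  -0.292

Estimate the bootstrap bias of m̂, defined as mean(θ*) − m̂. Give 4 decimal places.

bias = −0.2626

mean(θ*) = ((-1.493) + (-1.375) + (-1.354) + (-0.359) + (-1.126) + (-1.141) + (-0.638) + (-1.843) + (-0.935) + (-0.292)) / 10 = -1.05560
bias = -1.05560 − -0.793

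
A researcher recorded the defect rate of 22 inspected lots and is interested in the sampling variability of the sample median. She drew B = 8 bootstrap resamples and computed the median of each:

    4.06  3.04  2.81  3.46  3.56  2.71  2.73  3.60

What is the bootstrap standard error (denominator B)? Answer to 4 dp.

SE* = 0.4635

Bootstrap SE is the standard deviation of the 8 replicate medians.
Mean of replicates: (4.06 + 3.04 + 2.81 + 3.46 + 3.56 + 2.71 + 2.73 + 3.60) / 8 = 25.97000 / 8 = 3.24625
Sum of squared deviations: (+0.81375)² + (−0.20625)² + (−0.43625)² + (+0.21375)² + (+0.31375)² + (−0.53625)² + (−0.51625)² + (+0.35375)² = 1.71839
Variance = 1.71839 / 8 = 0.21480
SE* = √0.21480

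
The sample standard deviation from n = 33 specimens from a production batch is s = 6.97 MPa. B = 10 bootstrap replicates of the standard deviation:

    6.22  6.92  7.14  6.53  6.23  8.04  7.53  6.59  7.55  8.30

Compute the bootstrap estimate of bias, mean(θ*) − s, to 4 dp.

bias = +0.1350

mean(θ*) = (6.22 + 6.92 + 7.14 + 6.53 + 6.23 + 8.04 + 7.53 + 6.59 + 7.55 + 8.30) / 10 = 7.10500
bias = 7.10500 − 6.97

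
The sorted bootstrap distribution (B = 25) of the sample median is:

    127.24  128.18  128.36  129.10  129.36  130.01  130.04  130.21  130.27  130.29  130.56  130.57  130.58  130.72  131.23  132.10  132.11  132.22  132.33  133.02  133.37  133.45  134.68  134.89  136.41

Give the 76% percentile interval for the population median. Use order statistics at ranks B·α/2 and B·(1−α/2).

(128.36, 133.45)

α = 0.24; lower rank = 25 × 0.120 = 3; upper rank = 25 × 0.880 = 22.
The 3rd smallest replicate is 128.36; the 22nd is 133.45.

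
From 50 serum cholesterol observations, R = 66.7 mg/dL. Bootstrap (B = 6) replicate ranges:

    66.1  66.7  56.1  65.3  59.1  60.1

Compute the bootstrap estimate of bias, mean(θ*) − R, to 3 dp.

bias = −4.467

mean(θ*) = (66.1 + 66.7 + 56.1 + 65.3 + 59.1 + 60.1) / 6 = 62.2333
bias = 62.2333 − 66.7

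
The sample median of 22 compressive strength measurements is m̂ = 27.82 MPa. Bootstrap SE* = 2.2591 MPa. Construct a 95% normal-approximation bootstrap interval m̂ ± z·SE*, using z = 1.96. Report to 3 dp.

Margin = 1.96 × 2.2591 = 4.4278
Interval: 27.82 ± 4.4278

(23.392, 32.248)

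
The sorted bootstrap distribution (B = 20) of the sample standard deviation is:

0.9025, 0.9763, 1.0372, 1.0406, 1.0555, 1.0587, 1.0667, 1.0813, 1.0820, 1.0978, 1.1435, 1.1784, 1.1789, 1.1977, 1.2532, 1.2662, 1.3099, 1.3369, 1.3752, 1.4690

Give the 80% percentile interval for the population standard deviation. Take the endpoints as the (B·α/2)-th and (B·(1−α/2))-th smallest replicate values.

(0.9763, 1.3369)

α = 0.20; lower rank = 20 × 0.100 = 2; upper rank = 20 × 0.900 = 18.
The 2nd smallest replicate is 0.9763; the 18th is 1.3369.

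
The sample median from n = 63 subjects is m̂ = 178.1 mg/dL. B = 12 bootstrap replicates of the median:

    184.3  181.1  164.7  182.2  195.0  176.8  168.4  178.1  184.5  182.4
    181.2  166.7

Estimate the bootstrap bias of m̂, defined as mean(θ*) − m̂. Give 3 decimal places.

bias = +0.683

mean(θ*) = (184.3 + 181.1 + 164.7 + 182.2 + 195.0 + 176.8 + 168.4 + 178.1 + 184.5 + 182.4 + 181.2 + 166.7) / 12 = 178.7833
bias = 178.7833 − 178.1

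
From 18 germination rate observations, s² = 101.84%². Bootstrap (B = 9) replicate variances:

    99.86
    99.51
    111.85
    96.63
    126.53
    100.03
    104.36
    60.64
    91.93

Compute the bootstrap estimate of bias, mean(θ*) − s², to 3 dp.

mean(θ*) = (99.86 + 99.51 + 111.85 + 96.63 + 126.53 + 100.03 + 104.36 + 60.64 + 91.93) / 9 = 99.0378
bias = 99.0378 − 101.84

bias = −2.802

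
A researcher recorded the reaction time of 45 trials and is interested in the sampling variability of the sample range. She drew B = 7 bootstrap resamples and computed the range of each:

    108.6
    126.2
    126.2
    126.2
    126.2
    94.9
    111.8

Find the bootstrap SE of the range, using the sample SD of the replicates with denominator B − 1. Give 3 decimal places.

Bootstrap SE is the standard deviation of the 7 replicate ranges.
Mean of replicates: (108.6 + 126.2 + 126.2 + 126.2 + 126.2 + 94.9 + 111.8) / 7 = 820.1000 / 7 = 117.1571
Sum of squared deviations: (−8.5571)² + (+9.0429)² + (+9.0429)² + (+9.0429)² + (+9.0429)² + (−22.2571)² + (−5.3571)² = 924.3971
Variance = 924.3971 / 6 = 154.0662
SE* = √154.0662

SE* = 12.412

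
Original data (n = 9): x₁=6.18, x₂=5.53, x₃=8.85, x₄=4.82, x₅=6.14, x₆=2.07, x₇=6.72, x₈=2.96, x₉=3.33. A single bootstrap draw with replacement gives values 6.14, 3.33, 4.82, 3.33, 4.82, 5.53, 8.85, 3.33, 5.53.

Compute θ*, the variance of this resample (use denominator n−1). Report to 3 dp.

Mean = 5.0756; sum of squared deviations = 25.0640
s² = 25.0640 / 8 = 3.1330

θ* = 3.133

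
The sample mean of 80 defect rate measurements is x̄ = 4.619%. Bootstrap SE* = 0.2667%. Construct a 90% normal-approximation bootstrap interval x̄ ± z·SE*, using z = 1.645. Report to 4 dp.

Margin = 1.645 × 0.2667 = 0.43872
Interval: 4.619 ± 0.43872

(4.1803, 5.0577)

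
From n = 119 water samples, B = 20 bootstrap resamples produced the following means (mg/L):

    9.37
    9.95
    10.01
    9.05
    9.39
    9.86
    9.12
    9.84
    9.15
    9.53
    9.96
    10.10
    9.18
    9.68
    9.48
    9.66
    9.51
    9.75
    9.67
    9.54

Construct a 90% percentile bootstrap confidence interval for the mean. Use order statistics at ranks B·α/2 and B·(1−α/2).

(9.05, 10.01)

Sorted replicates: 9.05, 9.12, 9.15, 9.18, 9.37, 9.39, 9.48, 9.51, 9.53, 9.54, 9.66, 9.67, 9.68, 9.75, 9.84, 9.86, 9.95, 9.96, 10.01, 10.10
α = 0.10; lower rank = 20 × 0.050 = 1; upper rank = 20 × 0.950 = 19.
The 1st smallest replicate is 9.05; the 19th is 10.01.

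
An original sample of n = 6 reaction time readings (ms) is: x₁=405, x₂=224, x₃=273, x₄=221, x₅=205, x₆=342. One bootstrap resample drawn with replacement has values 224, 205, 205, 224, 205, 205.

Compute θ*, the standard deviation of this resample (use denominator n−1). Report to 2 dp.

Mean = 211.3333; sum of squared deviations = 481.3333
s² = 481.3333 / 5 = 96.2667
s = √96.2667 = 9.81

θ* = 9.81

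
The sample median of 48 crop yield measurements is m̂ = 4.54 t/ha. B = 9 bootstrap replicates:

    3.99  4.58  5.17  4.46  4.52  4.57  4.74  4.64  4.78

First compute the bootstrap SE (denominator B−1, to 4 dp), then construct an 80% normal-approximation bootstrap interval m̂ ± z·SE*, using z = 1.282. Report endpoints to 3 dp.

Mean of replicates = 4.6056; sum of squared deviations = 0.7776; SE* = √(0.7776/8) = 0.3118
Margin = 1.282 × 0.3118 = 0.3997
Interval: 4.54 ± 0.3997

(4.140, 4.940)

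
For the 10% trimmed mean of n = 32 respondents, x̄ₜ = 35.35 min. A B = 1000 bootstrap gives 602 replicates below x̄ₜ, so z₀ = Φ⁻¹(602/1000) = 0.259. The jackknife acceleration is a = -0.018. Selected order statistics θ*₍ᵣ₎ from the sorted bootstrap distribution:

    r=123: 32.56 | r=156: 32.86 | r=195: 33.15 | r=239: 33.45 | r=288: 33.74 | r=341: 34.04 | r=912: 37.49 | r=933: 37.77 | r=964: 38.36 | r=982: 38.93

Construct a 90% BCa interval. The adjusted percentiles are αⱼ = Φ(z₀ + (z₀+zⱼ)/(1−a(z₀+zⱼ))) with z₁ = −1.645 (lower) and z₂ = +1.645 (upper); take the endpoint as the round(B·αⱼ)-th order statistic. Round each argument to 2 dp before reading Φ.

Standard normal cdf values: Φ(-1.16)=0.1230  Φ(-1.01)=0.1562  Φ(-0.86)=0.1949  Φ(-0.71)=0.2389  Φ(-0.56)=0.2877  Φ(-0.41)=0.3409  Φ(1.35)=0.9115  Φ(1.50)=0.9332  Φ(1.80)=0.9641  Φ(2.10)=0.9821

Lower: z₀ + z₁ = 0.259 + (-1.645) = -1.386; 1 − a(z₀+z₁) = 1 − (-0.018)(-1.386) = 0.9751; argument = 0.259 + (-1.386)/0.9751 = -1.1625 → -1.16.
α₁ = Φ(-1.16) = 0.1230; rank = round(1000 × 0.1230) = 123; θ*₍123₎ = 32.56.
Upper: z₀ + z₂ = 1.904; 1 − a(z₀+z₂) = 1.0343; argument = 2.0999 → 2.10; α₂ = 0.9821; rank = 982; θ*₍982₎ = 38.93.

(32.56, 38.93)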